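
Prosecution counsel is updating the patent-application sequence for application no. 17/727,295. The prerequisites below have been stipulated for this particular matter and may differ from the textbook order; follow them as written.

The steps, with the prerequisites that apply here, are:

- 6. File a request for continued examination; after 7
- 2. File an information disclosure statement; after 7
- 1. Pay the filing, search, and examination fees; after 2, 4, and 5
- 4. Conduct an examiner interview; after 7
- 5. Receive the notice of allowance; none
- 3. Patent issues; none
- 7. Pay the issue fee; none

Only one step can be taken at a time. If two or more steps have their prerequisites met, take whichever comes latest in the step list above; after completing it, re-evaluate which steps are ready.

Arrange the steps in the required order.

7 3 5 4 2 1 6

Nothing is required for 7, 3 and 5. 7 is listed later → 7 first.
3, 5, 4, 2 and 6 are all available; 3 is listed later → 3.
Now 5, 4, 2 and 6 have their prerequisites met. 5 is listed later, so 5 next.
Now 4, 2 and 6 have their prerequisites met. 4 is listed later, so 4 next.
Ready: 2 and 6. 2 is listed later → 2.
Now 1 and 6 have their prerequisites met. 1 is listed later, so 1 next.
6 is the only step now ready → 6.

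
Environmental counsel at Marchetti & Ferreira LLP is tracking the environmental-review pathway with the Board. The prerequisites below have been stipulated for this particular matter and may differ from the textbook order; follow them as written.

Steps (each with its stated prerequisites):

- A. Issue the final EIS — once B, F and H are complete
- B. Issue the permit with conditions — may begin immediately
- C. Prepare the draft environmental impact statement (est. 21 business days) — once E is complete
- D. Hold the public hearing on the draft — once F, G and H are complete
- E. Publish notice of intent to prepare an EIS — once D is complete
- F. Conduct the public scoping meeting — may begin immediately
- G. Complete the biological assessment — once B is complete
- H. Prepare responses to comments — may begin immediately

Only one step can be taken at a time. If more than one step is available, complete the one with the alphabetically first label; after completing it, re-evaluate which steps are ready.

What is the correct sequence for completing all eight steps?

B F G H A D E C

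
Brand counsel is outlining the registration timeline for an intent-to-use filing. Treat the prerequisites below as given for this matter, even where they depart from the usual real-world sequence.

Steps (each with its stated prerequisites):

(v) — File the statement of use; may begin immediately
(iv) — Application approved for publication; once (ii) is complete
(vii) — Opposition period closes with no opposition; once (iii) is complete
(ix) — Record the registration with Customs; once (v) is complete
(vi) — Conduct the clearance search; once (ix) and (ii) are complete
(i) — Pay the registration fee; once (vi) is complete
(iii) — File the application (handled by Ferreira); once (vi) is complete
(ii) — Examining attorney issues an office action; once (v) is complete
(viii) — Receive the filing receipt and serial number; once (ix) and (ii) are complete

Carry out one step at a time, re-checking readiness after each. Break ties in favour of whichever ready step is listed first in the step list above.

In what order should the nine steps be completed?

Only (v) has no prerequisites, so it is first.
(ix) and (ii) are both available; (ix) is listed earlier → (ix).
(ii) needed (v), now all done → (ii).
(iv), (vi) and (viii) are all available; (iv) is listed earlier → (iv).
Ready: (vi) and (viii). (vi) is listed earlier → (vi).
(i) and (iii) now also ready, so the ready set is {(i), (iii), (viii)}; (i) is listed earlier → (i).
(iii) and (viii) are both available; (iii) is listed earlier → (iii).
(vii) now also ready, so the ready set is {(vii), (viii)}; (vii) is listed earlier → (vii).
(viii) needed (ix) and (ii), now all done → (viii).

(v), (ix), (ii), (iv), (vi), (i), (iii), (vii), (viii)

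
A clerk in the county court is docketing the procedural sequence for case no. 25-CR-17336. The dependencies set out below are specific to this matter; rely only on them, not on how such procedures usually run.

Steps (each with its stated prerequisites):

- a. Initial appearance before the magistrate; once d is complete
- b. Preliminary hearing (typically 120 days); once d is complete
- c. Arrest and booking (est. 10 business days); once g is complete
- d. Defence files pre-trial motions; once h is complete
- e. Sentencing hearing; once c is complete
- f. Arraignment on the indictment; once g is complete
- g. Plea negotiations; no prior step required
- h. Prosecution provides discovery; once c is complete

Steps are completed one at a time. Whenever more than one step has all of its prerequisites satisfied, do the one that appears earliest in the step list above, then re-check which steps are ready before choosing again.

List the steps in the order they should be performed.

g, c, e, f, h, d, a, b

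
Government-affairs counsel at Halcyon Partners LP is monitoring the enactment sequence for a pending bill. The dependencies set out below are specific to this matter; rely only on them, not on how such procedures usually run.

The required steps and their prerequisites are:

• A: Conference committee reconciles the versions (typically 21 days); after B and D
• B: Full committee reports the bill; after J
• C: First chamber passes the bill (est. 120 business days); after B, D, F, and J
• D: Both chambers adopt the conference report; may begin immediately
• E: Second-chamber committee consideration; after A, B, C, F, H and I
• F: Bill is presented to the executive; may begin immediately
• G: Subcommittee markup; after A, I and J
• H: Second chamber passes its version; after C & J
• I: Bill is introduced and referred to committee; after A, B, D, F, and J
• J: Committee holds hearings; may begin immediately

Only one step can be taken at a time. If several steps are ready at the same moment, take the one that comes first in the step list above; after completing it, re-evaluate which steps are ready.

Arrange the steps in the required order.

D F J B A C H I E G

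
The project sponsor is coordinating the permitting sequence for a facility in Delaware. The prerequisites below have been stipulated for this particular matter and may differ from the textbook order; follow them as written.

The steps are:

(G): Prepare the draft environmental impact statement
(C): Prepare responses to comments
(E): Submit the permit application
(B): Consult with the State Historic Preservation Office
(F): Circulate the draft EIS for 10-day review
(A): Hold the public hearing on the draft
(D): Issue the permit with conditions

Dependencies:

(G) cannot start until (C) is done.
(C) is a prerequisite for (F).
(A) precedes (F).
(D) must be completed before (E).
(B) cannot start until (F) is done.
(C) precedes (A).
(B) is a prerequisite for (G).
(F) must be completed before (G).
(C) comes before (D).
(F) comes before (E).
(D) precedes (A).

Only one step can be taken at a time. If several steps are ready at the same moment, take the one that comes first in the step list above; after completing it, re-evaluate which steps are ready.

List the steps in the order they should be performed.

(C) has no prerequisites → (C) first.
(D) needed (C), now all done → (D).
That leaves (A) as the only ready step → (A).
(F) needed (C) and (A), now all done → (F).
Ready: (E) and (B). (E) is listed earlier → (E).
Next only (B) has its prerequisites met → (B).
That leaves (G) as the only ready step → (G).

(C), (D), (A), (F), (E), (B), (G)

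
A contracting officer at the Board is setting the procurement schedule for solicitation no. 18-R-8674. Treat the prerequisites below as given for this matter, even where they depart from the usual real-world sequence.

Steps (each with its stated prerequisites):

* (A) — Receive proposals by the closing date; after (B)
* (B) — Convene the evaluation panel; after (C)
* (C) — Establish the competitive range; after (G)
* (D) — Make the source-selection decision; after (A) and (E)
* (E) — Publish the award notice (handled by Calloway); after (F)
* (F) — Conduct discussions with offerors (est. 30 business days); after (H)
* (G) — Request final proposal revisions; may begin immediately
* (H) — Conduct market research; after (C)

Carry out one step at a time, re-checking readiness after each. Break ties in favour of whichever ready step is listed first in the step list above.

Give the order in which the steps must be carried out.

(G) → (C) → (B) → (A) → (H) → (F) → (E) → (D)

(G) has no prerequisites → (G) first.
(C) is the only step now ready → (C).
Ready: (B) and (H). (B) is listed earlier → (B).
(A) now also ready, so the ready set is {(A), (H)}; (A) is listed earlier → (A).
(H) needed (C), now all done → (H).
(F) needed (H), now all done → (F).
That leaves (E) as the only ready step → (E).
That leaves (D) as the only ready step → (D).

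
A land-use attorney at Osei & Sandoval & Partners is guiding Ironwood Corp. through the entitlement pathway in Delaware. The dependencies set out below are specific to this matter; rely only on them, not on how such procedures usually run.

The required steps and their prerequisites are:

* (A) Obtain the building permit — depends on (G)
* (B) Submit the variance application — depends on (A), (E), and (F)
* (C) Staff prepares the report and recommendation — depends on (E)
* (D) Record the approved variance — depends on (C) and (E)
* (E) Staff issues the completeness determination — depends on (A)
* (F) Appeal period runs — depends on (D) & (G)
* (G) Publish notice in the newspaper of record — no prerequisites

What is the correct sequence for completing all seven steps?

(G), (A), (E), (C), (D), (F), (B)

(G) has no prerequisites → (G) first.
Next only (A) has its prerequisites met → (A).
Next only (E) has its prerequisites met → (E).
That leaves (C) as the only ready step → (C).
Next only (D) has its prerequisites met → (D).
That leaves (F) as the only ready step → (F).
(B) needed (A), (E) and (F), now all done → (B).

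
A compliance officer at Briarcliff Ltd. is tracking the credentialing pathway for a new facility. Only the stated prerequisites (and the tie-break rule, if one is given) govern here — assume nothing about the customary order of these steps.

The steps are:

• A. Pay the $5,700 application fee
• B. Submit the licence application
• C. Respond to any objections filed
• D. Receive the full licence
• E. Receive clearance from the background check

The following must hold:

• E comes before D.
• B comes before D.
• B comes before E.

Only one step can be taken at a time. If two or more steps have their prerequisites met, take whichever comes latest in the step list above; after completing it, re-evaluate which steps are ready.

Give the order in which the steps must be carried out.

C, B and A have no prerequisites; C is listed later, so C is first.
Ready: B and A. B is listed later → B.
E and A are both available; E is listed later → E.
Now D and A have their prerequisites met. D is listed later, so D next.
A is the only step now ready → A.

C → B → E → D → A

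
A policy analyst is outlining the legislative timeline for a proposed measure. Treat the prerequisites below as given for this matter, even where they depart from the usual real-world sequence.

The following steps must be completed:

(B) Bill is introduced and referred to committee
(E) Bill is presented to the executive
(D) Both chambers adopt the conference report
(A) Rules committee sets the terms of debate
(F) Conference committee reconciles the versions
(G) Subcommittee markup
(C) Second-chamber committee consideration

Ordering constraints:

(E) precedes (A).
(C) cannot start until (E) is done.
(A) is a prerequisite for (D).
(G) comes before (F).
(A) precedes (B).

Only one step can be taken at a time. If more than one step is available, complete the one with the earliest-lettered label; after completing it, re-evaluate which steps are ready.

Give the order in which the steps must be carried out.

(E) (A) (B) (C) (D) (G) (F)

(E) and (G) have no prerequisites; (E) has the earlier label, so (E) is first.
(A) and (C) now also ready, so the ready set is {(A), (C), (G)}; (A) has the earlier label → (A).
(B), (C), (D) and (G) are all available; (B) has the earlier label → (B).
Now (C), (D) and (G) have their prerequisites met. (C) has the earlier label, so (C) next.
Ready: (D) and (G). (D) has the earlier label → (D).
That leaves (G) as the only ready step → (G).
(F) is the only step now ready → (F).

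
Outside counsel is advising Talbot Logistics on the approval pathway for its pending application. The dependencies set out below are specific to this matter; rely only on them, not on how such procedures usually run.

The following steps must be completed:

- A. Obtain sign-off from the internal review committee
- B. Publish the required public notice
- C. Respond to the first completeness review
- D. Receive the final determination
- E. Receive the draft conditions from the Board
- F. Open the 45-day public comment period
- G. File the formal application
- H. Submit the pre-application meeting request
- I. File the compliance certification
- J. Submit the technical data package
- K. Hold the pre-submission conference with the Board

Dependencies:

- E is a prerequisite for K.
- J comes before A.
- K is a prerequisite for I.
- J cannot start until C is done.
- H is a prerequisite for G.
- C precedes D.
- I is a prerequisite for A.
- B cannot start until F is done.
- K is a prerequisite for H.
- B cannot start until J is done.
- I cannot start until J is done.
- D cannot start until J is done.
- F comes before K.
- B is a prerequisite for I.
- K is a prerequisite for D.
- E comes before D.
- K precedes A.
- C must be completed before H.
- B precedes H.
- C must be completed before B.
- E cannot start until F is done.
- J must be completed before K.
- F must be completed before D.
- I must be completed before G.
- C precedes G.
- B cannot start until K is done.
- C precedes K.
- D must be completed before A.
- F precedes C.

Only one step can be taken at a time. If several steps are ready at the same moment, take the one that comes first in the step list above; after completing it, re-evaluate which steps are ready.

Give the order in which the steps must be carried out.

F, C, E, J, K, B, D, H, I, A, G

F has no prerequisites → F first.
C and E are both available; C is listed earlier → C.
E and J are both available; E is listed earlier → E.
J is the only step now ready → J.
K needed C, E, F and J, now all done → K.
Ready: B and D. B is listed earlier → B.
Ready: D, H and I. D is listed earlier → D.
Ready: H and I. H is listed earlier → H.
That leaves I as the only ready step → I.
A and G are both available; A is listed earlier → A.
G needed C, H and I, now all done → G.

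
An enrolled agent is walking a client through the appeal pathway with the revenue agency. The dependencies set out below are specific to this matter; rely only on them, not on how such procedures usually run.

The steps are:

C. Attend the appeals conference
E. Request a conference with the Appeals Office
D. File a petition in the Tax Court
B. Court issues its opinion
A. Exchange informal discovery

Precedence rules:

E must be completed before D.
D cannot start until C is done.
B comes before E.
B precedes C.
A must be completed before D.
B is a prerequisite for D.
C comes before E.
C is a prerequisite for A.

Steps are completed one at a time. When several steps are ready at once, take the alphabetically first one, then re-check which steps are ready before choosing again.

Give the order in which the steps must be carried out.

B → C → A → E → D

Only B has no prerequisites, so it is first.
C needed B, now all done → C.
A and E are both available; A has the earlier label → A.
Next only E has its prerequisites met → E.
Next only D has its prerequisites met → D.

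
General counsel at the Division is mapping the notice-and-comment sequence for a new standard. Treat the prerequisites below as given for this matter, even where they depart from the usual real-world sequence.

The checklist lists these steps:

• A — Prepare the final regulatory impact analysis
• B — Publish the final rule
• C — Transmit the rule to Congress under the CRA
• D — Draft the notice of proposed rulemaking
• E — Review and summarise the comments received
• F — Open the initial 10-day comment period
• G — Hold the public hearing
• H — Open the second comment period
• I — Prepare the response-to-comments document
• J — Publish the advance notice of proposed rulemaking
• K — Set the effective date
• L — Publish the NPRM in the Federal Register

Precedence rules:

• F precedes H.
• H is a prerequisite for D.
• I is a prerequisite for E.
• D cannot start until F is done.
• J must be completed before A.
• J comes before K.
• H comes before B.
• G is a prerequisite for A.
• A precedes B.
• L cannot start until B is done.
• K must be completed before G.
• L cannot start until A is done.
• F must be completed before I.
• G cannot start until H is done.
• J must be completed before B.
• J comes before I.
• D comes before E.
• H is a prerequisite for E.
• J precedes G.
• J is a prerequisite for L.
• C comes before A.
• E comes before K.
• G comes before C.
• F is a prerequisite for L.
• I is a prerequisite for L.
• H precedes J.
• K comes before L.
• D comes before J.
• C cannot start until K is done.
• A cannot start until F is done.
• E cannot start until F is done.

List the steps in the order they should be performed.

F H D J I E K G C A B L

Only F has no prerequisites, so it is first.
H needed F, now all done → H.
D needed F and H, now all done → D.
Next only J has its prerequisites met → J.
That leaves I as the only ready step → I.
E is the only step now ready → E.
K needed E and J, now all done → K.
That leaves G as the only ready step → G.
C needed G and K, now all done → C.
That leaves A as the only ready step → A.
That leaves B as the only ready step → B.
L needed A, B, F, I, J and K, now all done → L.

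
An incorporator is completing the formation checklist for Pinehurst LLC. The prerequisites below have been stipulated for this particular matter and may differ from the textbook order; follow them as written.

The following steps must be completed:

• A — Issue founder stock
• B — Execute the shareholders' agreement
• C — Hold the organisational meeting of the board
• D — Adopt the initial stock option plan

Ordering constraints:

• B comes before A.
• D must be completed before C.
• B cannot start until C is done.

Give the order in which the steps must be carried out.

D, C, B, A

D has no prerequisites → D first.
C needed D, now all done → C.
That leaves B as the only ready step → B.
That leaves A as the only ready step → A.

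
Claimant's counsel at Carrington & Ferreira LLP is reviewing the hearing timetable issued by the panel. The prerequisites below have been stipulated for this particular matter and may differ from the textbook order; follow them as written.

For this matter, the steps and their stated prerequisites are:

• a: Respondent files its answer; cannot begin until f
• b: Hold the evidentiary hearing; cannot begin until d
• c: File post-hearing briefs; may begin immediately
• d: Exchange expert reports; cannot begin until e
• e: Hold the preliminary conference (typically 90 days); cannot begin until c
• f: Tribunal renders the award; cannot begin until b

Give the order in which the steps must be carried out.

c is the only step with nothing outstanding, so it goes first.
e needed c, now all done → e.
d needed e, now all done → d.
b is the only step now ready → b.
f needed b, now all done → f.
That leaves a as the only ready step → a.

c, e, d, b, f, a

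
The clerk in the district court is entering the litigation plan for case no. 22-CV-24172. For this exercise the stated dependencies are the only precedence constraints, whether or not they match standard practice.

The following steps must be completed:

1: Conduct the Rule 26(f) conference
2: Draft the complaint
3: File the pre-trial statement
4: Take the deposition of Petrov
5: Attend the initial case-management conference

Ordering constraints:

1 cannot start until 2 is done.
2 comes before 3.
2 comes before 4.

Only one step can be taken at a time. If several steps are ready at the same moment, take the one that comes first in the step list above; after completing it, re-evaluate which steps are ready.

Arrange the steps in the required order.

2 and 5 have no prerequisites; 2 is listed earlier, so 2 is first.
Now 1, 3, 4 and 5 have their prerequisites met. 1 is listed earlier, so 1 next.
Now 3, 4 and 5 have their prerequisites met. 3 is listed earlier, so 3 next.
Now 4 and 5 have their prerequisites met. 4 is listed earlier, so 4 next.
That leaves 5 as the only ready step → 5.

2, 1, 3, 4, 5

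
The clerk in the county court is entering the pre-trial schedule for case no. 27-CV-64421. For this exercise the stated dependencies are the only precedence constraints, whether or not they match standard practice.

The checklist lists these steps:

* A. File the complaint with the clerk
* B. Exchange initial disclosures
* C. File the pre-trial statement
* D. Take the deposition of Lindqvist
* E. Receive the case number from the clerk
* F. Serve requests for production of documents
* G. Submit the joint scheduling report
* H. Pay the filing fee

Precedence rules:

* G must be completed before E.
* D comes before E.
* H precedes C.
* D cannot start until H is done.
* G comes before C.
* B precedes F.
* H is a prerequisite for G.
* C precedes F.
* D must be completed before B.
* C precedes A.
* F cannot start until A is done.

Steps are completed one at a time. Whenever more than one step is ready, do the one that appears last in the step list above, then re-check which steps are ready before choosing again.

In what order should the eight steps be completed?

H G D E C B A F

Only H has no prerequisites, so it is first.
Ready: G and D. G is listed later → G.
C now also ready, so the ready set is {D, C}; D is listed later → D.
Ready: E, C and B. E is listed later → E.
C and B are both available; C is listed later → C.
A now also ready, so the ready set is {B, A}; B is listed later → B.
A needed C, now all done → A.
F needed C, B and A, now all done → F.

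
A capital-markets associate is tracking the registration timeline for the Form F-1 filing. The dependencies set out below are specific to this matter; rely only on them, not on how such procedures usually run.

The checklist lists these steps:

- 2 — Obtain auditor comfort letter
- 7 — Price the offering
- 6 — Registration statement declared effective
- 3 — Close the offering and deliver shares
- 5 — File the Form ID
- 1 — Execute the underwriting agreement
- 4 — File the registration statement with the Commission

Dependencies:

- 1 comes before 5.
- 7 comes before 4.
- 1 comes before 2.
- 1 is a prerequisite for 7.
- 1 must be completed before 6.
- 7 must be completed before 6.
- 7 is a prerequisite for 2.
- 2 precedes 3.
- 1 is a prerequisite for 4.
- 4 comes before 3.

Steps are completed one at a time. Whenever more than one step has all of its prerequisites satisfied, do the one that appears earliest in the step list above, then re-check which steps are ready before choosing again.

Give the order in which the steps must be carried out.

Only 1 has no prerequisites, so it is first.
7 and 5 are both available; 7 is listed earlier → 7.
2, 6 and 4 now also ready, so the ready set is {2, 6, 5, 4}; 2 is listed earlier → 2.
Ready: 6, 5 and 4. 6 is listed earlier → 6.
Ready: 5 and 4. 5 is listed earlier → 5.
4 is the only step now ready → 4.
3 needed 2 and 4, now all done → 3.

1 7 2 6 5 4 3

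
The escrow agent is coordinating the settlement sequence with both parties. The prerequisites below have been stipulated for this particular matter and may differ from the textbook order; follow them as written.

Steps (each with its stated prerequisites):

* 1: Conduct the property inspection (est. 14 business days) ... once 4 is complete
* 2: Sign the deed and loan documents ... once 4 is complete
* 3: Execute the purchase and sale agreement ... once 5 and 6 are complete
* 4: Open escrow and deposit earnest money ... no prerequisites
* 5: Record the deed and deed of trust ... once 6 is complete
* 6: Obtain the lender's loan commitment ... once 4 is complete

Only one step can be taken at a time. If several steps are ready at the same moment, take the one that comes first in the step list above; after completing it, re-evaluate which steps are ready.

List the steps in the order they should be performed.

4 is the only step with nothing outstanding, so it goes first.
Ready: 1, 2 and 6. 1 is listed earlier → 1.
Ready: 2 and 6. 2 is listed earlier → 2.
6 is the only step now ready → 6.
5 is the only step now ready → 5.
3 is the only step now ready → 3.

4 → 1 → 2 → 6 → 5 → 3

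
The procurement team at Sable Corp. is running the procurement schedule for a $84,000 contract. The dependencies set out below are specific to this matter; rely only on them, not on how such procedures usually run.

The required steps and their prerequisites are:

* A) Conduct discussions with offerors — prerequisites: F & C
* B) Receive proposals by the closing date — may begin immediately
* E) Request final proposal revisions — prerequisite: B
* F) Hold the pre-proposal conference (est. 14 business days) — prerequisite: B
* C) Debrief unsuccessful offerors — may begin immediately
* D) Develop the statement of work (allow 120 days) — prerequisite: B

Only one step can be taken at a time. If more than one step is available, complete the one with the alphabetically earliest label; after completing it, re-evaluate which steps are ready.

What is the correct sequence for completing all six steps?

B, C, D, E, F, A

B and C have no prerequisites; B has the earlier label, so B is first.
Ready: C, D, E and F. C has the earlier label → C.
Now D, E and F have their prerequisites met. D has the earlier label, so D next.
Ready: E and F. E has the earlier label → E.
Next only F has its prerequisites met → F.
A needed C and F, now all done → A.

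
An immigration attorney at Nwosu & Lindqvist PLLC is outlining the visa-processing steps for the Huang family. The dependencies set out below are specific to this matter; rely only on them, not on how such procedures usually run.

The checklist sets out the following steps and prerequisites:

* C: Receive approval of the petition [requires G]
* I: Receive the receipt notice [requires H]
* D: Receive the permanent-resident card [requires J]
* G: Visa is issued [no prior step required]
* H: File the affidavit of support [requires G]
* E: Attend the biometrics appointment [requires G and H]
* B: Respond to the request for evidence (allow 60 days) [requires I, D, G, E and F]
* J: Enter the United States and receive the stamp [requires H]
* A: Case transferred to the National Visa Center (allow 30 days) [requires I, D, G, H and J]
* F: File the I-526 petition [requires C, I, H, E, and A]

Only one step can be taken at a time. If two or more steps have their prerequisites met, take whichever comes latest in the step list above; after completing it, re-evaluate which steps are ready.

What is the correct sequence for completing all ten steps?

G H J E D I A C F B

G has no prerequisites → G first.
Ready: H and C. H is listed later → H.
Ready: J, E, I and C. J is listed later → J.
Now E, D, I and C have their prerequisites met. E is listed later, so E next.
D, I and C are all available; D is listed later → D.
Ready: I and C. I is listed later → I.
Now A and C have their prerequisites met. A is listed later, so A next.
C is the only step now ready → C.
F needed A, E, H, I and C, now all done → F.
That leaves B as the only ready step → B.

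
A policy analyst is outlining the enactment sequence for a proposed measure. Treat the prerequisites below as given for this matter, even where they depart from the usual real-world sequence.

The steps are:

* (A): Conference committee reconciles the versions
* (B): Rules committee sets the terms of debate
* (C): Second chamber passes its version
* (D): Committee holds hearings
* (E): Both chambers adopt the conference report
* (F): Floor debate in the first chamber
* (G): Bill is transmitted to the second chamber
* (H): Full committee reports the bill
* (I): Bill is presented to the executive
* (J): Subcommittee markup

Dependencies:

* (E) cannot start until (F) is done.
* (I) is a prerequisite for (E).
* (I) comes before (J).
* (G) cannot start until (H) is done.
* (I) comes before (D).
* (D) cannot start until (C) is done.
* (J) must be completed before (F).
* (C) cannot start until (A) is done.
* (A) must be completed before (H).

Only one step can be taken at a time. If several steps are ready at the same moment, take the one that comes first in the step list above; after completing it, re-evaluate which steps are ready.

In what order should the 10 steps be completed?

Nothing is required for (A), (B) and (I). (A) is listed earlier → (A) first.
Now (B), (C), (H) and (I) have their prerequisites met. (B) is listed earlier, so (B) next.
Ready: (C), (H) and (I). (C) is listed earlier → (C).
Now (H) and (I) have their prerequisites met. (H) is listed earlier, so (H) next.
(G) now also ready, so the ready set is {(G), (I)}; (G) is listed earlier → (G).
Next only (I) has its prerequisites met → (I).
(D) and (J) are both available; (D) is listed earlier → (D).
Next only (J) has its prerequisites met → (J).
(F) is the only step now ready → (F).
Next only (E) has its prerequisites met → (E).

(A), (B), (C), (H), (G), (I), (D), (J), (F), (E)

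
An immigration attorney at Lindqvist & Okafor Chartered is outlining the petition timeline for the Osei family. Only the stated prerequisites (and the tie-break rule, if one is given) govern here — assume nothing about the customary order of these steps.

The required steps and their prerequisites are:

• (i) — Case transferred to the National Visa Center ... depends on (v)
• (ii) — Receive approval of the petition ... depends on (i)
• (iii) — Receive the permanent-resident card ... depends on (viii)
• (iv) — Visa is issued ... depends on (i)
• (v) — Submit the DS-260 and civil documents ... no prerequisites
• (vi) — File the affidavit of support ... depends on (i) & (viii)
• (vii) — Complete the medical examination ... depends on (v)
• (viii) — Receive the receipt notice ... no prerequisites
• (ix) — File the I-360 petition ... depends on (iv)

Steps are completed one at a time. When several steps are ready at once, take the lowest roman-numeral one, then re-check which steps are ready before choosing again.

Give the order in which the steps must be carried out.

(v), (i), (ii), (iv), (vii), (viii), (iii), (vi), (ix)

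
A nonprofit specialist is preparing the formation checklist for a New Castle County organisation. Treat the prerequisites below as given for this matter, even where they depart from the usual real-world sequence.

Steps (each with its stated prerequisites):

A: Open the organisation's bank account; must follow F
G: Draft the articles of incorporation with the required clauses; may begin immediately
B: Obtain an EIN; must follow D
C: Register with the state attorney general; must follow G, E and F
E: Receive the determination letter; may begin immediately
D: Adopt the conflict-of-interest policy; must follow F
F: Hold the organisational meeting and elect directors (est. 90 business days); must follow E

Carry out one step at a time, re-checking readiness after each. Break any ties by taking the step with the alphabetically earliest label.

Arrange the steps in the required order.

E, F, A, D, B, G, C

Nothing is required for E and G. E has the earlier label → E first.
Now F and G have their prerequisites met. F has the earlier label, so F next.
A and D now also ready, so the ready set is {A, D, G}; A has the earlier label → A.
D and G are both available; D has the earlier label → D.
Now B and G have their prerequisites met. B has the earlier label, so B next.
Next only G has its prerequisites met → G.
Next only C has its prerequisites met → C.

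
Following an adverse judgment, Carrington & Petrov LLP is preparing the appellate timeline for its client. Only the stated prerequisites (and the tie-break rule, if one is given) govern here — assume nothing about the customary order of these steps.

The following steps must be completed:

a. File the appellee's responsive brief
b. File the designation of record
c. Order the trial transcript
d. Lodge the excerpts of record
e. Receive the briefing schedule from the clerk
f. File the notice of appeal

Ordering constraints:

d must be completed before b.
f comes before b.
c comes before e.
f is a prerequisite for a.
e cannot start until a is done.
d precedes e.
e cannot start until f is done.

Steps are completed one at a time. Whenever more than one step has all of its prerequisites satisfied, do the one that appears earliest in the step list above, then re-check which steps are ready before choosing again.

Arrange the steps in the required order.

c d f a b e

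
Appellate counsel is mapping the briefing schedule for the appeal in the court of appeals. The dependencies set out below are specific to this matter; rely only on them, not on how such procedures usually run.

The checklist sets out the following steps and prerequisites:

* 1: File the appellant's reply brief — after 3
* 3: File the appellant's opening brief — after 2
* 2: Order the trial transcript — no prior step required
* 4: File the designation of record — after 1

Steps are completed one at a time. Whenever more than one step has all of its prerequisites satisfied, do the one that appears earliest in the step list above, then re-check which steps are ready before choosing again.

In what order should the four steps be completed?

2 has no prerequisites → 2 first.
3 needed 2, now all done → 3.
1 needed 3, now all done → 1.
4 is the only step now ready → 4.

2, 3, 1, 4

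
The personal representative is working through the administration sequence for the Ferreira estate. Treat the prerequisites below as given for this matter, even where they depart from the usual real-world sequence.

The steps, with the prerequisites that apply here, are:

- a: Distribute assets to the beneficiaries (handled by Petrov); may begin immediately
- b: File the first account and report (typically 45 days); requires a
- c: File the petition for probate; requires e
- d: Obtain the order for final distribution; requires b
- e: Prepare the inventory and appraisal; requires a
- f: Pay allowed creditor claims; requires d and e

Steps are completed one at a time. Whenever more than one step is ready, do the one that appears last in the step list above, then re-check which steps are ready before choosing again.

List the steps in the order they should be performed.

Only a has no prerequisites, so it is first.
Now e and b have their prerequisites met. e is listed later, so e next.
c now also ready, so the ready set is {c, b}; c is listed later → c.
b needed a, now all done → b.
d needed b, now all done → d.
f needed e and d, now all done → f.

a, e, c, b, d, f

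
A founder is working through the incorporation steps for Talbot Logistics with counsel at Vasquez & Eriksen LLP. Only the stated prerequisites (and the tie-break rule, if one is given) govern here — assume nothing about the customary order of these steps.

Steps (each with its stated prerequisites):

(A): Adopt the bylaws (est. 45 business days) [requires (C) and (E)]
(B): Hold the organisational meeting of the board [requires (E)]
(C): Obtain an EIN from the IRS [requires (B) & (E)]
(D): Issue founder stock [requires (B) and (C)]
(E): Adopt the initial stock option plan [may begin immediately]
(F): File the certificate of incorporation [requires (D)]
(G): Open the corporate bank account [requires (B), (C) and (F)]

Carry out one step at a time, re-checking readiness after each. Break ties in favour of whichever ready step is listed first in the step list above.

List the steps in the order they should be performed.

(E) is the only step with nothing outstanding, so it goes first.
Next only (B) has its prerequisites met → (B).
(C) is the only step now ready → (C).
Now (A) and (D) have their prerequisites met. (A) is listed earlier, so (A) next.
(D) is the only step now ready → (D).
(F) needed (D), now all done → (F).
Next only (G) has its prerequisites met → (G).

(E), (B), (C), (A), (D), (F), (G)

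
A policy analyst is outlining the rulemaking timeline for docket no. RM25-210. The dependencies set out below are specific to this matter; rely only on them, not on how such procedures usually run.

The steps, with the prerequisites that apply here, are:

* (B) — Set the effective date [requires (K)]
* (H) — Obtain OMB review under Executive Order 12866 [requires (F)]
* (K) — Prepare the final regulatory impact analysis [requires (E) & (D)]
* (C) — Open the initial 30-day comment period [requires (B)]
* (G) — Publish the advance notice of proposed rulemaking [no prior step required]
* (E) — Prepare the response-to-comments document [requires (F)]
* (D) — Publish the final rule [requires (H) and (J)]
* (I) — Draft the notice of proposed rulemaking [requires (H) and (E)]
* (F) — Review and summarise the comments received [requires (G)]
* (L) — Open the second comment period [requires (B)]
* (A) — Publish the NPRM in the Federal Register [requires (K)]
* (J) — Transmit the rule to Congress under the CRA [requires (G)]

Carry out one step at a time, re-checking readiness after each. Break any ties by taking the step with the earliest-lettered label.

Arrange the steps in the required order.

(G), (F), (E), (H), (I), (J), (D), (K), (A), (B), (C), (L)

Only (G) has no prerequisites, so it is first.
(F) and (J) are both available; (F) has the earlier label → (F).
Ready: (E), (H) and (J). (E) has the earlier label → (E).
Ready: (H) and (J). (H) has the earlier label → (H).
Now (I) and (J) have their prerequisites met. (I) has the earlier label, so (I) next.
Next only (J) has its prerequisites met → (J).
(D) is the only step now ready → (D).
(K) is the only step now ready → (K).
(A) and (B) are both available; (A) has the earlier label → (A).
That leaves (B) as the only ready step → (B).
Now (C) and (L) have their prerequisites met. (C) has the earlier label, so (C) next.
Next only (L) has its prerequisites met → (L).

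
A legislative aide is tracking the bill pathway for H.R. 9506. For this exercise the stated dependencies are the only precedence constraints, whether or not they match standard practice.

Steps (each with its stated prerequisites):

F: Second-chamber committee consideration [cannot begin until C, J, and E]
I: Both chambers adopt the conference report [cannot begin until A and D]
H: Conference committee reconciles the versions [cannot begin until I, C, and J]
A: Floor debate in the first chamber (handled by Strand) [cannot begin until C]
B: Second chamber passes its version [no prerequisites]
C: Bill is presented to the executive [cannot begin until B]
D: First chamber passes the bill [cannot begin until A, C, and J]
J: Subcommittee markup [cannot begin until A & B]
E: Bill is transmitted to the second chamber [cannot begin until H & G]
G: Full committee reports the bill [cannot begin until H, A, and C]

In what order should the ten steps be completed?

B, C, A, J, D, I, H, G, E, F

Only B has no prerequisites, so it is first.
C is the only step now ready → C.
Next only A has its prerequisites met → A.
J needed A and B, now all done → J.
That leaves D as the only ready step → D.
That leaves I as the only ready step → I.
H is the only step now ready → H.
Next only G has its prerequisites met → G.
E is the only step now ready → E.
F is the only step now ready → F.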